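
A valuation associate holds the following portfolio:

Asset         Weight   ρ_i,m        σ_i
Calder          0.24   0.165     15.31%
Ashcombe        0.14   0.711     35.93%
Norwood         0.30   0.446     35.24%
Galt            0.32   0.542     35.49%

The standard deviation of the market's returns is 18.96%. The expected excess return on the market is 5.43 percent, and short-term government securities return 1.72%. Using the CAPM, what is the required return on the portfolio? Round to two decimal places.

6.03%

β_Calder = 0.165 × 15.31% / 18.96% = 0.1332
β_Ashcombe = 0.711 × 35.93% / 18.96% = 1.3474
β_Norwood = 0.446 × 35.24% / 18.96% = 0.8290
β_Galt = 0.542 × 35.49% / 18.96% = 1.0145
β_P = Σ w_i β_i = 0.24×0.1332 + 0.14×1.3474 + 0.30×0.8290 + 0.32×1.0145 = 0.7939
E(R_P) = R_f + β_P × MRP = 1.72% + 0.7939 × 5.43% = 6.03%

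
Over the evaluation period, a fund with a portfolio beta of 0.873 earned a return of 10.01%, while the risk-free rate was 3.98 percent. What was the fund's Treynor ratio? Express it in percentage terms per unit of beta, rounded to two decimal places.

6.91%

Treynor = (R_P − R_f) / β_P = (10.01% − 3.98%) / 0.8730 = 6.03% / 0.8730 = 6.91%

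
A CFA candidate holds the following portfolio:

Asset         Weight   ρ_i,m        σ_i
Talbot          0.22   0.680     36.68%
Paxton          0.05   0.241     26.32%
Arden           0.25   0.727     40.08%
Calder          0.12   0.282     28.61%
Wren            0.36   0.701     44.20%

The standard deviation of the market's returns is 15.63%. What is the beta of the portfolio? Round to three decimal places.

β_Talbot = 0.680 × 36.68% / 15.63% = 1.5958
β_Paxton = 0.241 × 26.32% / 15.63% = 0.4058
β_Arden = 0.727 × 40.08% / 15.63% = 1.8642
β_Calder = 0.282 × 28.61% / 15.63% = 0.5162
β_Wren = 0.701 × 44.20% / 15.63% = 1.9824
β_P = Σ w_i β_i = 0.22×1.5958 + 0.05×0.4058 + 0.25×1.8642 + 0.12×0.5162 + 0.36×1.9824 = 1.6130

1.613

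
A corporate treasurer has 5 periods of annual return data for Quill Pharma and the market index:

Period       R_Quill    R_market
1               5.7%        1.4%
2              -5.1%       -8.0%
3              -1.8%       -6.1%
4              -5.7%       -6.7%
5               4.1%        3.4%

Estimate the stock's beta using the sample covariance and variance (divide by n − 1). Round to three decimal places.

0.949

Mean R_i = (5.7 − 5.1 − 1.8 − 5.7 + 4.1) / 5 = -0.5600%
Mean R_m = (1.4 − 8.0 − 6.1 − 6.7 + 3.4) / 5 = -3.2000%
Σ(R_i − R̄_i)(R_m − R̄_m) = 102.9300  ⇒  Cov = 102.9300 / 4 = 25.7325
Σ(R_m − R̄_m)² = 108.4200  ⇒  Var(R_m) = 108.4200 / 4 = 27.1050
β = Cov / Var(R_m) = 25.7325 / 27.1050 = 0.9494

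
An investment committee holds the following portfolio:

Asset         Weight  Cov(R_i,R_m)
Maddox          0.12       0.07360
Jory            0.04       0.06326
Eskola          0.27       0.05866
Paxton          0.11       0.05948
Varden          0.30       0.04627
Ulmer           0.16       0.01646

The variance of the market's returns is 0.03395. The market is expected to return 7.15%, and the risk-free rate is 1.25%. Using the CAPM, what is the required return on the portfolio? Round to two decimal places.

9.98%

β_Maddox = 0.07360 / 0.03395 = 2.1679
β_Jory = 0.06326 / 0.03395 = 1.8633
β_Eskola = 0.05866 / 0.03395 = 1.7278
β_Paxton = 0.05948 / 0.03395 = 1.7520
β_Varden = 0.04627 / 0.03395 = 1.3629
β_Ulmer = 0.01646 / 0.03395 = 0.4848
β_P = Σ w_i β_i = 0.12×2.1679 + 0.04×1.8633 + 0.27×1.7278 + 0.11×1.7520 + 0.30×1.3629 + 0.16×0.4848 = 1.4803
MRP = 7.15% − 1.25% = 5.90%
E(R_P) = R_f + β_P × MRP = 1.25% + 1.4803 × 5.90% = 9.98%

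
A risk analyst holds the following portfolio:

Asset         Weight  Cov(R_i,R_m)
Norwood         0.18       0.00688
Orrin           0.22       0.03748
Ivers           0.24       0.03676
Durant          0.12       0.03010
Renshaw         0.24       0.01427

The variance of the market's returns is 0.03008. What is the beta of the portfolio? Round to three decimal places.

0.843

β_Norwood = 0.00688 / 0.03008 = 0.2287
β_Orrin = 0.03748 / 0.03008 = 1.2460
β_Ivers = 0.03676 / 0.03008 = 1.2221
β_Durant = 0.03010 / 0.03008 = 1.0007
β_Renshaw = 0.01427 / 0.03008 = 0.4744
β_P = Σ w_i β_i = 0.18×0.2287 + 0.22×1.2460 + 0.24×1.2221 + 0.12×1.0007 + 0.24×0.4744 = 0.8425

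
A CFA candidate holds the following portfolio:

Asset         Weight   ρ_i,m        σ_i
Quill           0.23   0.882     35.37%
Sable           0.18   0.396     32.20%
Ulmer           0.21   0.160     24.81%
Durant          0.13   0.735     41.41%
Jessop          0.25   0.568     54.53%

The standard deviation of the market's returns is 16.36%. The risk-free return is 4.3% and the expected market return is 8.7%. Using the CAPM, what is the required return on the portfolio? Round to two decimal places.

β_Quill = 0.882 × 35.37% / 16.36% = 1.9069
β_Sable = 0.396 × 32.20% / 16.36% = 0.7794
β_Ulmer = 0.160 × 24.81% / 16.36% = 0.2426
β_Durant = 0.735 × 41.41% / 16.36% = 1.8604
β_Jessop = 0.568 × 54.53% / 16.36% = 1.8932
β_P = Σ w_i β_i = 0.23×1.9069 + 0.18×0.7794 + 0.21×0.2426 + 0.13×1.8604 + 0.25×1.8932 = 1.3450
MRP = 8.7% − 4.3% = 4.40%
E(R_P) = R_f + β_P × MRP = 4.3% + 1.3450 × 4.4% = 10.22%

10.22%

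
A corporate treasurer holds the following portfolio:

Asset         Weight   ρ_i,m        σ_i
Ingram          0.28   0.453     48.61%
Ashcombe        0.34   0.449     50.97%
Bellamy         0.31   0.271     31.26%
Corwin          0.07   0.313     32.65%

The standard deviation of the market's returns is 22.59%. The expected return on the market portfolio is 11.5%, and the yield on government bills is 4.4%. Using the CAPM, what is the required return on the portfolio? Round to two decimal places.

9.83%

β_Ingram = 0.453 × 48.61% / 22.59% = 0.9748
β_Ashcombe = 0.449 × 50.97% / 22.59% = 1.0131
β_Bellamy = 0.271 × 31.26% / 22.59% = 0.3750
β_Corwin = 0.313 × 32.65% / 22.59% = 0.4524
β_P = Σ w_i β_i = 0.28×0.9748 + 0.34×1.0131 + 0.31×0.3750 + 0.07×0.4524 = 0.7653
MRP = 11.5% − 4.4% = 7.10%
E(R_P) = R_f + β_P × MRP = 4.4% + 0.7653 × 7.1% = 9.83%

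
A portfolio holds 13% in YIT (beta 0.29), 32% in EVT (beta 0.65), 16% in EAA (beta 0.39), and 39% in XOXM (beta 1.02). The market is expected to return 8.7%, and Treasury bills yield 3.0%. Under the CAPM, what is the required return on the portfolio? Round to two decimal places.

7.02%

β_P = Σ w_i β_i = 0.13×0.29 + 0.32×0.65 + 0.16×0.39 + 0.39×1.02 = 0.7059
MRP = 8.7% − 3.0% = 5.70%
E(R_P) = R_f + β_P × MRP = 3.0% + 0.7059 × 5.7% = 7.02%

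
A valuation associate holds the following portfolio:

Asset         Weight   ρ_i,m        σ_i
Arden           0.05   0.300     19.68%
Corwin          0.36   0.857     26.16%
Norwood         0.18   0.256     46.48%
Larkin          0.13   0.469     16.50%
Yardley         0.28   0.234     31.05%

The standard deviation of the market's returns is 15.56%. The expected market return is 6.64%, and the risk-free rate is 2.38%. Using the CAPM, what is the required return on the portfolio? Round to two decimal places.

β_Arden = 0.300 × 19.68% / 15.56% = 0.3794
β_Corwin = 0.857 × 26.16% / 15.56% = 1.4408
β_Norwood = 0.256 × 46.48% / 15.56% = 0.7647
β_Larkin = 0.469 × 16.50% / 15.56% = 0.4973
β_Yardley = 0.234 × 31.05% / 15.56% = 0.4669
β_P = Σ w_i β_i = 0.05×0.3794 + 0.36×1.4408 + 0.18×0.7647 + 0.13×0.4973 + 0.28×0.4669 = 0.8707
MRP = 6.64% − 2.38% = 4.26%
E(R_P) = R_f + β_P × MRP = 2.38% + 0.8707 × 4.26% = 6.09%

6.09%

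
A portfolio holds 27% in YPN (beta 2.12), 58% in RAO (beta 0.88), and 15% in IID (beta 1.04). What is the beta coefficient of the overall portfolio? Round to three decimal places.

1.239

β_P = Σ w_i β_i = 0.27×2.12 + 0.58×0.88 + 0.15×1.04 = 1.2388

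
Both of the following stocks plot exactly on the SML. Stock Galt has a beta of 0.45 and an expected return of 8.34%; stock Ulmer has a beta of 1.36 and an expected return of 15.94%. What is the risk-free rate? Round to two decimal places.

4.58%

Both satisfy E(R) = R_f + β·MRP, so the slope of the SML is
MRP = (15.94% − 8.34%) / (1.36 − 0.45) = 7.60% / 0.91 = 8.3516%
R_f = E(R_Galt) − β_Galt·MRP = 8.34% − 0.45 × 8.3516% = 4.5818%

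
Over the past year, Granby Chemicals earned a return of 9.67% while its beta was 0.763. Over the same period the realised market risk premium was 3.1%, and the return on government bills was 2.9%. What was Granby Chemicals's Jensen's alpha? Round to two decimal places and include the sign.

+4.40%

CAPM benchmark = R_f + β(R_m − R_f) = 2.9% + 0.763 × 3.1% = 5.2653%
α = actual − benchmark = 9.67% − 5.2653% = +4.40%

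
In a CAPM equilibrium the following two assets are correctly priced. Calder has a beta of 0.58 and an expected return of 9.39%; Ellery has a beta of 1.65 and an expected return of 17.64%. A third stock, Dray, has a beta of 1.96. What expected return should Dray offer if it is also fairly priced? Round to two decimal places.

MRP (SML slope) = (17.64% − 9.39%) / (1.65 − 0.58) = 8.25% / 1.07 = 7.7103%
R_f (intercept) = 9.39% − 0.58 × 7.7103% = 4.9180%
E(R_Dray) = R_f + β × MRP = 4.9180% + 1.96 × 7.7103% = 20.03%

20.03%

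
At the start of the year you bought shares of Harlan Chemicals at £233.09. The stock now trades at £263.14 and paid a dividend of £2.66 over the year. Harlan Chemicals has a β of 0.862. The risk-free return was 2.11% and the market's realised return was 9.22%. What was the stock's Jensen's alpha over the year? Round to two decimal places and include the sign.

+5.79%

Realised HPR = (P1 + D1 − P0) / P0 = (263.14 + 2.66 − 233.09) / 233.09 = 32.71 / 233.09 = 14.0332%
MRP = 9.22% − 2.11% = 7.11%
CAPM required = R_f + β·MRP = 2.11% + 0.862 × 7.11% = 8.23882%
α = realised − required = 14.0332% − 8.23882% = +5.79%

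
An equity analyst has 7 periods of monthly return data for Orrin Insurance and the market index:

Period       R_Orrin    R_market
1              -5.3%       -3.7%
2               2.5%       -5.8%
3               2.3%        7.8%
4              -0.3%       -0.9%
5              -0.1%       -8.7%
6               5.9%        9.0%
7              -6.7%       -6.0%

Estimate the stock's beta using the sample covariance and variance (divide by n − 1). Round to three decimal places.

Mean R_i = (-5.3 + 2.5 + 2.3 − 0.3 − 0.1 + 5.9 − 6.7) / 7 = -0.2429%
Mean R_m = (-3.7 − 5.8 + 7.8 − 0.9 − 8.7 + 9.0 − 6.0) / 7 = -1.1857%
Σ(R_i − R̄_i)(R_m − R̄_m) = 115.4743  ⇒  Cov = 115.4743 / 6 = 19.2457
Σ(R_m − R̄_m)² = 291.8286  ⇒  Var(R_m) = 291.8286 / 6 = 48.6381
β = Cov / Var(R_m) = 19.2457 / 48.6381 = 0.3957

0.396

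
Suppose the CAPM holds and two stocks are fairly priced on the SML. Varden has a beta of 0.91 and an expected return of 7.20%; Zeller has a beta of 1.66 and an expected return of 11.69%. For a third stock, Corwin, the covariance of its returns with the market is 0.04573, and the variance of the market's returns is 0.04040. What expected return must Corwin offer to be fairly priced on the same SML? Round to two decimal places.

MRP = (11.69% − 7.20%) / (1.66 − 0.91) = 5.9867%
R_f = 7.20% − 0.91 × 5.9867% = 1.7521%
β_Corwin = Cov / Var(R_m) = 0.04573 / 0.04040 = 1.1319
E(R_Corwin) = R_f + β × MRP = 1.7521% + 1.1319 × 5.9867% = 8.53%

8.53%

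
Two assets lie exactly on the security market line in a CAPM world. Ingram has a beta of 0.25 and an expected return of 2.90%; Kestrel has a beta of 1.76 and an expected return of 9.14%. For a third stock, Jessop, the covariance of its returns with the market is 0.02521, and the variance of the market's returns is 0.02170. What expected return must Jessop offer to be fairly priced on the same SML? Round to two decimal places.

MRP = (9.14% − 2.90%) / (1.76 − 0.25) = 4.1325%
R_f = 2.90% − 0.25 × 4.1325% = 1.8669%
β_Jessop = Cov / Var(R_m) = 0.02521 / 0.02170 = 1.1618
E(R_Jessop) = R_f + β × MRP = 1.8669% + 1.1618 × 4.1325% = 6.67%

6.67%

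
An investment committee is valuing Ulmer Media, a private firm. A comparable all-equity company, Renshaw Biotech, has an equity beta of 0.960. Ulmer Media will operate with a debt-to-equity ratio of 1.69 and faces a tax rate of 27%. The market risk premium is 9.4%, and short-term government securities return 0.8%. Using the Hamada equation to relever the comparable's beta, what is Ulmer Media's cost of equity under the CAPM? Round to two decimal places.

20.96%

β_L = β_U × [1 + (1 − t)(D/E)] = 0.960 × [1 + (1 − 0.27) × 1.69]
    = 0.960 × [1 + 0.73 × 1.69] = 0.960 × 2.2337 = 2.1444
E(R) = R_f + β_L × MRP = 0.8% + 2.1444 × 9.4% = 20.96%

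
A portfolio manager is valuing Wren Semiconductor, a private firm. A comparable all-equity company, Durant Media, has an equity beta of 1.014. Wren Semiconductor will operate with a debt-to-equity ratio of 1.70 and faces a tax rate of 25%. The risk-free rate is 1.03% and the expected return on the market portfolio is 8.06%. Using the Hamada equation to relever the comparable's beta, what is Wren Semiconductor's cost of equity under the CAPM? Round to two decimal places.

β_L = β_U × [1 + (1 − t)(D/E)] = 1.014 × [1 + (1 − 0.25) × 1.70]
    = 1.014 × [1 + 0.75 × 1.70] = 1.014 × 2.2750 = 2.3069
MRP = 8.06% − 1.03% = 7.03%
E(R) = R_f + β_L × MRP = 1.03% + 2.3069 × 7.03% = 17.25%

17.25%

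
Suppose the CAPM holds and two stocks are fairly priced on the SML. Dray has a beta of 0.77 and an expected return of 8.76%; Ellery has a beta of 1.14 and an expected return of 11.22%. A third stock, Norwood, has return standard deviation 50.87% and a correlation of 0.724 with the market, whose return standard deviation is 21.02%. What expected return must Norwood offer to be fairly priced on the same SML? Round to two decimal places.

15.29%

MRP = (11.22% − 8.76%) / (1.14 − 0.77) = 6.6486%
R_f = 8.76% − 0.77 × 6.6486% = 3.6406%
β_Norwood = ρ·σ_i/σ_m = 0.724 × 50.87 / 21.02 = 1.7521
E(R_Norwood) = R_f + β × MRP = 3.6406% + 1.7521 × 6.6486% = 15.29%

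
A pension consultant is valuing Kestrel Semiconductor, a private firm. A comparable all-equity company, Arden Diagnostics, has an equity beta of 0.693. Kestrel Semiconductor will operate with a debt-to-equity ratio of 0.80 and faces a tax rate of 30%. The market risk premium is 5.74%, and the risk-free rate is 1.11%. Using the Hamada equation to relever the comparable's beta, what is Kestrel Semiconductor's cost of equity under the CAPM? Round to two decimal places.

7.32%

β_L = β_U × [1 + (1 − t)(D/E)] = 0.693 × [1 + (1 − 0.30) × 0.80]
    = 0.693 × [1 + 0.70 × 0.80] = 0.693 × 1.5600 = 1.0811
E(R) = R_f + β_L × MRP = 1.11% + 1.0811 × 5.74% = 7.32%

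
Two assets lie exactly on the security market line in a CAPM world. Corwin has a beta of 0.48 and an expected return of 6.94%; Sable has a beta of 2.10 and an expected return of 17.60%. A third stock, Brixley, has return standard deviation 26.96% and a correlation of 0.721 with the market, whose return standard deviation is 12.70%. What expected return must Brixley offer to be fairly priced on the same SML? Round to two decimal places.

MRP = (17.60% − 6.94%) / (2.10 − 0.48) = 6.5802%
R_f = 6.94% − 0.48 × 6.5802% = 3.7815%
β_Brixley = ρ·σ_i/σ_m = 0.721 × 26.96 / 12.70 = 1.5306
E(R_Brixley) = R_f + β × MRP = 3.7815% + 1.5306 × 6.5802% = 13.85%

13.85%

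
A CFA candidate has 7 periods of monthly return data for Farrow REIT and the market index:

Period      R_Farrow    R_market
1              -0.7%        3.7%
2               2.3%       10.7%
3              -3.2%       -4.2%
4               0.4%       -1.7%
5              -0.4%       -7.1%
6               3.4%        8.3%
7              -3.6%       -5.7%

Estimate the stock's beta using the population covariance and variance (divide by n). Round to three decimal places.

Mean R_i = (-0.7 + 2.3 − 3.2 + 0.4 − 0.4 + 3.4 − 3.6) / 7 = -0.2571%
Mean R_m = (3.7 + 10.7 − 4.2 − 1.7 − 7.1 + 8.3 − 5.7) / 7 = 0.5714%
Σ(R_i − R̄_i)(R_m − R̄_m) = 87.3886  ⇒  Cov = 87.3886 / 7 = 12.4841
Σ(R_m − R̄_m)² = 298.2143  ⇒  Var(R_m) = 298.2143 / 7 = 42.6020
β = Cov / Var(R_m) = 12.4841 / 42.6020 = 0.2930

0.293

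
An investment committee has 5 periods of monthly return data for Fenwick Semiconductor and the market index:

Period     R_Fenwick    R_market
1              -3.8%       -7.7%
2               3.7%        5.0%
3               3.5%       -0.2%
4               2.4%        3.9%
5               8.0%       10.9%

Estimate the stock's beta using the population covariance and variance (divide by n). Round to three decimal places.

Mean R_i = (-3.8 + 3.7 + 3.5 + 2.4 + 8.0) / 5 = 2.7600%
Mean R_m = (-7.7 + 5.0 − 0.2 + 3.9 + 10.9) / 5 = 2.3800%
Σ(R_i − R̄_i)(R_m − R̄_m) = 110.7760  ⇒  Cov = 110.7760 / 5 = 22.1552
Σ(R_m − R̄_m)² = 190.0280  ⇒  Var(R_m) = 190.0280 / 5 = 38.0056
β = Cov / Var(R_m) = 22.1552 / 38.0056 = 0.5829

0.583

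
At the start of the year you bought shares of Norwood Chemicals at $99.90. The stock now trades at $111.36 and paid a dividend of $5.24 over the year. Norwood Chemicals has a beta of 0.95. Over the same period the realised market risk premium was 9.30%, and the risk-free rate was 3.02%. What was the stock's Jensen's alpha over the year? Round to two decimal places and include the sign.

Realised HPR = (P1 + D1 − P0) / P0 = (111.36 + 5.24 − 99.90) / 99.90 = 16.70 / 99.90 = 16.7167%
CAPM required = R_f + β·MRP = 3.02% + 0.95 × 9.30% = 11.8550%
α = realised − required = 16.7167% − 11.8550% = +4.86%

+4.86%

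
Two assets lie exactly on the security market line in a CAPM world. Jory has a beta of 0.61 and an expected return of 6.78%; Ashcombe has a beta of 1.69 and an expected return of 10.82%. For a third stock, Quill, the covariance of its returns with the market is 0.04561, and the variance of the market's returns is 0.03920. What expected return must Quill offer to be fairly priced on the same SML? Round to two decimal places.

8.85%

MRP = (10.82% − 6.78%) / (1.69 − 0.61) = 3.7407%
R_f = 6.78% − 0.61 × 3.7407% = 4.4982%
β_Quill = Cov / Var(R_m) = 0.04561 / 0.03920 = 1.1635
E(R_Quill) = R_f + β × MRP = 4.4982% + 1.1635 × 3.7407% = 8.85%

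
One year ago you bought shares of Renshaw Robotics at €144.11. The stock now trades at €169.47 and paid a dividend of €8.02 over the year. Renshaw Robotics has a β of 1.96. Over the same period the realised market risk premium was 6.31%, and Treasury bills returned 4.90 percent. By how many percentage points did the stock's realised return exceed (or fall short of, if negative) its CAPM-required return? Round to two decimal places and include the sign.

+5.90%

Realised HPR = (P1 + D1 − P0) / P0 = (169.47 + 8.02 − 144.11) / 144.11 = 33.38 / 144.11 = 23.1629%
CAPM required = R_f + β·MRP = 4.90% + 1.96 × 6.31% = 17.2676%
α = realised − required = 23.1629% − 17.2676% = +5.90%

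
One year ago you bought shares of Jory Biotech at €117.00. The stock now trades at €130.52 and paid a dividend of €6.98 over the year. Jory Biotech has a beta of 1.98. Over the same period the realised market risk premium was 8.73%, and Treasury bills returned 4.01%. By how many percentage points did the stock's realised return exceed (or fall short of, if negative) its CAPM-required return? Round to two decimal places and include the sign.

-3.77%

Realised HPR = (P1 + D1 − P0) / P0 = (130.52 + 6.98 − 117.00) / 117.00 = 20.50 / 117.00 = 17.5214%
CAPM required = R_f + β·MRP = 4.01% + 1.98 × 8.73% = 21.2954%
α = realised − required = 17.5214% − 21.2954% = -3.77%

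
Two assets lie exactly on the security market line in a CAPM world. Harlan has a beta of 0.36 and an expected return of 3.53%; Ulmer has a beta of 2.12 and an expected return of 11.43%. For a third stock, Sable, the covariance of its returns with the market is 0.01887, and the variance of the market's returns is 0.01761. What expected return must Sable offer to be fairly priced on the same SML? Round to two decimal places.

6.72%

MRP = (11.43% − 3.53%) / (2.12 − 0.36) = 4.4886%
R_f = 3.53% − 0.36 × 4.4886% = 1.9141%
β_Sable = Cov / Var(R_m) = 0.01887 / 0.01761 = 1.0716
E(R_Sable) = R_f + β × MRP = 1.9141% + 1.0716 × 4.4886% = 6.72%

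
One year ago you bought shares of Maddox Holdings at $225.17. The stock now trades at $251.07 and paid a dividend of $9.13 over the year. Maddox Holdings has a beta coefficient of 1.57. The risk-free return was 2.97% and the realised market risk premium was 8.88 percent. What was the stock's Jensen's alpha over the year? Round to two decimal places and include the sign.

-1.35%

Realised HPR = (P1 + D1 − P0) / P0 = (251.07 + 9.13 − 225.17) / 225.17 = 35.03 / 225.17 = 15.5571%
CAPM required = R_f + β·MRP = 2.97% + 1.57 × 8.88% = 16.9116%
α = realised − required = 15.5571% − 16.9116% = -1.35%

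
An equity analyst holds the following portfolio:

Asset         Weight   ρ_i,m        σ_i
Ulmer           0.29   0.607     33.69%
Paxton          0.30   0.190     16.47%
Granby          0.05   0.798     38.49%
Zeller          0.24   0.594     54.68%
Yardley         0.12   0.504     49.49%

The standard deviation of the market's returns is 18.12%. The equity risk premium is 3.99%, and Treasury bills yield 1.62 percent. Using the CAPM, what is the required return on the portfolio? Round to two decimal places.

5.85%

β_Ulmer = 0.607 × 33.69% / 18.12% = 1.1286
β_Paxton = 0.190 × 16.47% / 18.12% = 0.1727
β_Granby = 0.798 × 38.49% / 18.12% = 1.6951
β_Zeller = 0.594 × 54.68% / 18.12% = 1.7925
β_Yardley = 0.504 × 49.49% / 18.12% = 1.3765
β_P = Σ w_i β_i = 0.29×1.1286 + 0.30×0.1727 + 0.05×1.6951 + 0.24×1.7925 + 0.12×1.3765 = 1.0592
E(R_P) = R_f + β_P × MRP = 1.62% + 1.0592 × 3.99% = 5.85%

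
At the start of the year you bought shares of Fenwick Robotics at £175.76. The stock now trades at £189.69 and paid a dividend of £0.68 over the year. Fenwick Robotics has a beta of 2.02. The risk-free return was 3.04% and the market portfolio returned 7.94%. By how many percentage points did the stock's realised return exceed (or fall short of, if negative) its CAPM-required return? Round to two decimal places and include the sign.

Realised HPR = (P1 + D1 − P0) / P0 = (189.69 + 0.68 − 175.76) / 175.76 = 14.61 / 175.76 = 8.3125%
MRP = 7.94% − 3.04% = 4.90%
CAPM required = R_f + β·MRP = 3.04% + 2.02 × 4.90% = 12.9380%
α = realised − required = 8.3125% − 12.9380% = -4.63%

-4.63%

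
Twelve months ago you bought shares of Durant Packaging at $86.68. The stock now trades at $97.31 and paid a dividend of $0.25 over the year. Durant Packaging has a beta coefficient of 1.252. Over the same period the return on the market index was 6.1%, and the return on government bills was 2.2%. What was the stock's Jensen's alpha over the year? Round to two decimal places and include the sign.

+5.47%

Realised HPR = (P1 + D1 − P0) / P0 = (97.31 + 0.25 − 86.68) / 86.68 = 10.88 / 86.68 = 12.5519%
MRP = 6.1% − 2.2% = 3.90%
CAPM required = R_f + β·MRP = 2.2% + 1.252 × 3.9% = 7.0828%
α = realised − required = 12.5519% − 7.0828% = +5.47%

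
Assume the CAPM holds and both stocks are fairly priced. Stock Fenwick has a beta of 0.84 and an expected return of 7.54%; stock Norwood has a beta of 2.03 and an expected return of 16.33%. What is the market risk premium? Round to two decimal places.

Both satisfy E(R) = R_f + β·MRP, so the slope of the SML is
MRP = (16.33% − 7.54%) / (2.03 − 0.84) = 8.79% / 1.19 = 7.3866%

7.39%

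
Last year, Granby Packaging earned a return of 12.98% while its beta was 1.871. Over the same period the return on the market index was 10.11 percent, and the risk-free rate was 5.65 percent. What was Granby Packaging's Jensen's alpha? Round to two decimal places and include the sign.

Market excess return = 10.11% − 5.65% = 4.46%
CAPM benchmark = R_f + β(R_m − R_f) = 5.65% + 1.871 × 4.46% = 13.99466%
α = actual − benchmark = 12.98% − 13.99466% = -1.01%

-1.01%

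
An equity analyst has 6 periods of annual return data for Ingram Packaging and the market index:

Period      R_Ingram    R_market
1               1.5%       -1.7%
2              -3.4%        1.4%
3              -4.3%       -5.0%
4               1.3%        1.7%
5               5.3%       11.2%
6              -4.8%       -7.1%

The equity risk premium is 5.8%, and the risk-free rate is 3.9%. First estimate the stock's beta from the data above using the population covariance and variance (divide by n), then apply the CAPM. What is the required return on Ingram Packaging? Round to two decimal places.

Mean R_i = (1.5 − 3.4 − 4.3 + 1.3 + 5.3 − 4.8) / 6 = -0.7333%
Mean R_m = (-1.7 + 1.4 − 5.0 + 1.7 + 11.2 − 7.1) / 6 = 0.0833%
Σ(R_i − R̄_i)(R_m − R̄_m) = 110.2067  ⇒  Cov = 110.2067 / 6 = 18.3678
Σ(R_m − R̄_m)² = 208.5483  ⇒  Var(R_m) = 208.5483 / 6 = 34.7581
β = Cov / Var(R_m) = 18.3678 / 34.7581 = 0.5284
E(R) = R_f + β × MRP = 3.9% + 0.5284 × 5.8% = 6.96%

6.96%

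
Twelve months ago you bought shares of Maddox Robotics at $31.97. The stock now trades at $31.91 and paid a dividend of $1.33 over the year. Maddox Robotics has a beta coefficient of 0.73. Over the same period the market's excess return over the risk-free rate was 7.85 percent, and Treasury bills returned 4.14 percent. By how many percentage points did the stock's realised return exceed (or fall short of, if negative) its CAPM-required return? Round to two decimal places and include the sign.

Realised HPR = (P1 + D1 − P0) / P0 = (31.91 + 1.33 − 31.97) / 31.97 = 1.27 / 31.97 = 3.9725%
CAPM required = R_f + β·MRP = 4.14% + 0.73 × 7.85% = 9.8705%
α = realised − required = 3.9725% − 9.8705% = -5.90%

-5.90%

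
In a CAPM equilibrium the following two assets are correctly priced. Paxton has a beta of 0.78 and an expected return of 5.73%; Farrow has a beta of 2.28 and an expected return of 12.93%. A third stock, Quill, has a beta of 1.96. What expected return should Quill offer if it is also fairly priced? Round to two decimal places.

11.39%

MRP (SML slope) = (12.93% − 5.73%) / (2.28 − 0.78) = 7.20% / 1.50 = 4.8000%
R_f (intercept) = 5.73% − 0.78 × 4.8000% = 1.9860%
E(R_Quill) = R_f + β × MRP = 1.9860% + 1.96 × 4.8000% = 11.39%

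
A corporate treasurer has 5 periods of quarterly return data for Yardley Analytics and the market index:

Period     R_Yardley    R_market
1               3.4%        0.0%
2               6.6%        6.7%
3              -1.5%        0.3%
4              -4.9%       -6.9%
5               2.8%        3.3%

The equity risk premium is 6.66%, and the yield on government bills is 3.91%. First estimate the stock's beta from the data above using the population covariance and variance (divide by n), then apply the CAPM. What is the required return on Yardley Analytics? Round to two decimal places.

Mean R_i = (3.4 + 6.6 − 1.5 − 4.9 + 2.8) / 5 = 1.2800%
Mean R_m = (0.0 + 6.7 + 0.3 − 6.9 + 3.3) / 5 = 0.6800%
Σ(R_i − R̄_i)(R_m − R̄_m) = 82.4680  ⇒  Cov = 82.4680 / 5 = 16.4936
Σ(R_m − R̄_m)² = 101.1680  ⇒  Var(R_m) = 101.1680 / 5 = 20.2336
β = Cov / Var(R_m) = 16.4936 / 20.2336 = 0.8152
E(R) = R_f + β × MRP = 3.91% + 0.8152 × 6.66% = 9.34%

9.34%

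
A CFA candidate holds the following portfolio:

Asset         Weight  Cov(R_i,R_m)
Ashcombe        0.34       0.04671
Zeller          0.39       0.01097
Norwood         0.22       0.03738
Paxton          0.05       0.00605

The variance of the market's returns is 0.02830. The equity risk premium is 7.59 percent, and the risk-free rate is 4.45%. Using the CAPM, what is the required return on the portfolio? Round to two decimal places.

12.14%

β_Ashcombe = 0.04671 / 0.02830 = 1.6505
β_Zeller = 0.01097 / 0.02830 = 0.3876
β_Norwood = 0.03738 / 0.02830 = 1.3208
β_Paxton = 0.00605 / 0.02830 = 0.2138
β_P = Σ w_i β_i = 0.34×1.6505 + 0.39×0.3876 + 0.22×1.3208 + 0.05×0.2138 = 1.0136
E(R_P) = R_f + β_P × MRP = 4.45% + 1.0136 × 7.59% = 12.14%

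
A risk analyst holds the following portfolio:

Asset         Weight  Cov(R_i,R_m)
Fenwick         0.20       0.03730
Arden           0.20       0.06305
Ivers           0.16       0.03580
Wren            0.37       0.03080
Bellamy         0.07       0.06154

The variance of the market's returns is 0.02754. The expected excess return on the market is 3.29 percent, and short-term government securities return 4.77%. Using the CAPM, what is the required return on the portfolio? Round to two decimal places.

9.73%

β_Fenwick = 0.03730 / 0.02754 = 1.3544
β_Arden = 0.06305 / 0.02754 = 2.2894
β_Ivers = 0.03580 / 0.02754 = 1.2999
β_Wren = 0.03080 / 0.02754 = 1.1184
β_Bellamy = 0.06154 / 0.02754 = 2.2346
β_P = Σ w_i β_i = 0.20×1.3544 + 0.20×2.2894 + 0.16×1.2999 + 0.37×1.1184 + 0.07×2.2346 = 1.5070
E(R_P) = R_f + β_P × MRP = 4.77% + 1.5070 × 3.29% = 9.73%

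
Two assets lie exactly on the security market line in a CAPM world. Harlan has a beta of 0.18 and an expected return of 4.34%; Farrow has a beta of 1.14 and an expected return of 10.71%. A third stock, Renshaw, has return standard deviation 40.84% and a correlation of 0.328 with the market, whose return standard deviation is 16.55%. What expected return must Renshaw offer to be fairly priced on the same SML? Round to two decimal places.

MRP = (10.71% − 4.34%) / (1.14 − 0.18) = 6.6354%
R_f = 4.34% − 0.18 × 6.6354% = 3.1456%
β_Renshaw = ρ·σ_i/σ_m = 0.328 × 40.84 / 16.55 = 0.8094
E(R_Renshaw) = R_f + β × MRP = 3.1456% + 0.8094 × 6.6354% = 8.52%

8.52%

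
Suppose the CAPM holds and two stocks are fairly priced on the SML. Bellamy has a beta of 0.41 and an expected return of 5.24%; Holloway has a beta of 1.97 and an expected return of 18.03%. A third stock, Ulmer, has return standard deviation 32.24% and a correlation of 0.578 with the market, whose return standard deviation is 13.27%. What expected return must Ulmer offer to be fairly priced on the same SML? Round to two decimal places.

MRP = (18.03% − 5.24%) / (1.97 − 0.41) = 8.1987%
R_f = 5.24% − 0.41 × 8.1987% = 1.8785%
β_Ulmer = ρ·σ_i/σ_m = 0.578 × 32.24 / 13.27 = 1.4043
E(R_Ulmer) = R_f + β × MRP = 1.8785% + 1.4043 × 8.1987% = 13.39%

13.39%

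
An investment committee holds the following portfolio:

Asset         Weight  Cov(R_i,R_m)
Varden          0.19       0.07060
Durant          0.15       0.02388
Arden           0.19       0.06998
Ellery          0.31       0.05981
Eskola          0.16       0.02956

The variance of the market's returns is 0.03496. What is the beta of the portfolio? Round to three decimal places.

1.532

β_Varden = 0.07060 / 0.03496 = 2.0195
β_Durant = 0.02388 / 0.03496 = 0.6831
β_Arden = 0.06998 / 0.03496 = 2.0017
β_Ellery = 0.05981 / 0.03496 = 1.7108
β_Eskola = 0.02956 / 0.03496 = 0.8455
β_P = Σ w_i β_i = 0.19×2.0195 + 0.15×0.6831 + 0.19×2.0017 + 0.31×1.7108 + 0.16×0.8455 = 1.5321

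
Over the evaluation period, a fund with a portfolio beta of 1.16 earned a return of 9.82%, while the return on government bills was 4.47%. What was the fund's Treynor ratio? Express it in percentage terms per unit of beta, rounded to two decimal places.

4.61%

Treynor = (R_P − R_f) / β_P = (9.82% − 4.47%) / 1.1600 = 5.35% / 1.1600 = 4.61%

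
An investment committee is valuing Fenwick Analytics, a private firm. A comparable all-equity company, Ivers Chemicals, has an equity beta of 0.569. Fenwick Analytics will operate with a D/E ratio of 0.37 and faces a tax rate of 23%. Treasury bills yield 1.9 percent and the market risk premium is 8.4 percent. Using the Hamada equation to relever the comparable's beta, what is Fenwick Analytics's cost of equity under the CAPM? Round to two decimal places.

8.04%

β_L = β_U × [1 + (1 − t)(D/E)] = 0.569 × [1 + (1 − 0.23) × 0.37]
    = 0.569 × [1 + 0.77 × 0.37] = 0.569 × 1.2849 = 0.7311
E(R) = R_f + β_L × MRP = 1.9% + 0.7311 × 8.4% = 8.04%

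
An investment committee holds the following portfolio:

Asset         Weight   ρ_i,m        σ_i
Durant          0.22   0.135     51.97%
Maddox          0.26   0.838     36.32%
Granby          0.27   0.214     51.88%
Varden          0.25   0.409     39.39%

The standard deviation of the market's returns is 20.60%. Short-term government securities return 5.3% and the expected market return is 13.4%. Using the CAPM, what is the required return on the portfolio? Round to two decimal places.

11.78%

β_Durant = 0.135 × 51.97% / 20.60% = 0.3406
β_Maddox = 0.838 × 36.32% / 20.60% = 1.4775
β_Granby = 0.214 × 51.88% / 20.60% = 0.5389
β_Varden = 0.409 × 39.39% / 20.60% = 0.7821
β_P = Σ w_i β_i = 0.22×0.3406 + 0.26×1.4775 + 0.27×0.5389 + 0.25×0.7821 = 0.8001
MRP = 13.4% − 5.3% = 8.10%
E(R_P) = R_f + β_P × MRP = 5.3% + 0.8001 × 8.1% = 11.78%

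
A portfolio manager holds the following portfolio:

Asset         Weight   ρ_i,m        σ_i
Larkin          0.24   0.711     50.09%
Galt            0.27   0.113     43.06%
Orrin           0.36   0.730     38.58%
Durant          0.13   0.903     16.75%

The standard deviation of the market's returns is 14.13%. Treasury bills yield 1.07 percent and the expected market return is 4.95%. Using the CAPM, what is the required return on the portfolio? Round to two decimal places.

β_Larkin = 0.711 × 50.09% / 14.13% = 2.5205
β_Galt = 0.113 × 43.06% / 14.13% = 0.3444
β_Orrin = 0.730 × 38.58% / 14.13% = 1.9932
β_Durant = 0.903 × 16.75% / 14.13% = 1.0704
β_P = Σ w_i β_i = 0.24×2.5205 + 0.27×0.3444 + 0.36×1.9932 + 0.13×1.0704 = 1.5546
MRP = 4.95% − 1.07% = 3.88%
E(R_P) = R_f + β_P × MRP = 1.07% + 1.5546 × 3.88% = 7.10%

7.10%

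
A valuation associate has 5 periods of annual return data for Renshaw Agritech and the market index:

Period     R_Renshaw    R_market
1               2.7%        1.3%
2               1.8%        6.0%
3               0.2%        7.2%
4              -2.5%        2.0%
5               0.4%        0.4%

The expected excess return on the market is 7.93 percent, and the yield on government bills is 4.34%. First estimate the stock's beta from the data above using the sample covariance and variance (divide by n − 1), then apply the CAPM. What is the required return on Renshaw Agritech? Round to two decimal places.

4.80%

Mean R_i = (2.7 + 1.8 + 0.2 − 2.5 + 0.4) / 5 = 0.5200%
Mean R_m = (1.3 + 6.0 + 7.2 + 2.0 + 0.4) / 5 = 3.3800%
Σ(R_i − R̄_i)(R_m − R̄_m) = 2.1220  ⇒  Cov = 2.1220 / 4 = 0.5305
Σ(R_m − R̄_m)² = 36.5680  ⇒  Var(R_m) = 36.5680 / 4 = 9.1420
β = Cov / Var(R_m) = 0.5305 / 9.1420 = 0.0580
E(R) = R_f + β × MRP = 4.34% + 0.0580 × 7.93% = 4.80%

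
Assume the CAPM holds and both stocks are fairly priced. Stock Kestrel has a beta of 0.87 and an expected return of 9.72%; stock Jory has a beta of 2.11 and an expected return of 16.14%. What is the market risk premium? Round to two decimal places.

5.18%

Both satisfy E(R) = R_f + β·MRP, so the slope of the SML is
MRP = (16.14% − 9.72%) / (2.11 − 0.87) = 6.42% / 1.24 = 5.1774%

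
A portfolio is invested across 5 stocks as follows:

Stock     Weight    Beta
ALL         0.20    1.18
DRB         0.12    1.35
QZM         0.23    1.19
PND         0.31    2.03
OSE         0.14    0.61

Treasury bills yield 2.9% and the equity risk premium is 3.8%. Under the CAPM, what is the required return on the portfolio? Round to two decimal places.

8.17%

β_P = Σ w_i β_i = 0.20×1.18 + 0.12×1.35 + 0.23×1.19 + 0.31×2.03 + 0.14×0.61 = 1.3864
E(R_P) = R_f + β_P × MRP = 2.9% + 1.3864 × 3.8% = 8.17%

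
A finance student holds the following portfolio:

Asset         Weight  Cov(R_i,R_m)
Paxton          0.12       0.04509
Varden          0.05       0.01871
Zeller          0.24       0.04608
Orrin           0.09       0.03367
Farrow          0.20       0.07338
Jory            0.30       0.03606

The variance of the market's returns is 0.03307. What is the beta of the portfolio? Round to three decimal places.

β_Paxton = 0.04509 / 0.03307 = 1.3635
β_Varden = 0.01871 / 0.03307 = 0.5658
β_Zeller = 0.04608 / 0.03307 = 1.3934
β_Orrin = 0.03367 / 0.03307 = 1.0181
β_Farrow = 0.07338 / 0.03307 = 2.2189
β_Jory = 0.03606 / 0.03307 = 1.0904
β_P = Σ w_i β_i = 0.12×1.3635 + 0.05×0.5658 + 0.24×1.3934 + 0.09×1.0181 + 0.20×2.2189 + 0.30×1.0904 = 1.3889

1.389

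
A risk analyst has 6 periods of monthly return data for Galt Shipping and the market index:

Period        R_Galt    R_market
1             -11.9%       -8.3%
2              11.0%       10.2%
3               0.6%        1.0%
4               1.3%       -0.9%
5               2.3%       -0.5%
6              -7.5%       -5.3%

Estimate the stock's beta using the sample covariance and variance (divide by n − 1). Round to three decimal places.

1.228

Mean R_i = (-11.9 + 11.0 + 0.6 + 1.3 + 2.3 − 7.5) / 6 = -0.7000%
Mean R_m = (-8.3 + 10.2 + 1.0 − 0.9 − 0.5 − 5.3) / 6 = -0.6333%
Σ(R_i − R̄_i)(R_m − R̄_m) = 246.3400  ⇒  Cov = 246.3400 / 5 = 49.2680
Σ(R_m − R̄_m)² = 200.6733  ⇒  Var(R_m) = 200.6733 / 5 = 40.1347
β = Cov / Var(R_m) = 49.2680 / 40.1347 = 1.2276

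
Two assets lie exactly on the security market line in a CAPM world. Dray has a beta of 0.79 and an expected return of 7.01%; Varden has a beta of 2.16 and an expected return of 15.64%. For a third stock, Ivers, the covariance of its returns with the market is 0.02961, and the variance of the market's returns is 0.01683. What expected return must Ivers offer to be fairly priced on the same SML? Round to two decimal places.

13.12%

MRP = (15.64% − 7.01%) / (2.16 − 0.79) = 6.2993%
R_f = 7.01% − 0.79 × 6.2993% = 2.0336%
β_Ivers = Cov / Var(R_m) = 0.02961 / 0.01683 = 1.7594
E(R_Ivers) = R_f + β × MRP = 2.0336% + 1.7594 × 6.2993% = 13.12%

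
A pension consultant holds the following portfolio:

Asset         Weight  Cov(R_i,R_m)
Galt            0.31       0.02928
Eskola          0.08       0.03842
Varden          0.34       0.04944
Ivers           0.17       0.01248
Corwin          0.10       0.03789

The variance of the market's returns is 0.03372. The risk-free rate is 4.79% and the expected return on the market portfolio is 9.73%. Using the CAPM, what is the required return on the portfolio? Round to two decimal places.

9.90%

β_Galt = 0.02928 / 0.03372 = 0.8683
β_Eskola = 0.03842 / 0.03372 = 1.1394
β_Varden = 0.04944 / 0.03372 = 1.4662
β_Ivers = 0.01248 / 0.03372 = 0.3701
β_Corwin = 0.03789 / 0.03372 = 1.1237
β_P = Σ w_i β_i = 0.31×0.8683 + 0.08×1.1394 + 0.34×1.4662 + 0.17×0.3701 + 0.10×1.1237 = 1.0341
MRP = 9.73% − 4.79% = 4.94%
E(R_P) = R_f + β_P × MRP = 4.79% + 1.0341 × 4.94% = 9.90%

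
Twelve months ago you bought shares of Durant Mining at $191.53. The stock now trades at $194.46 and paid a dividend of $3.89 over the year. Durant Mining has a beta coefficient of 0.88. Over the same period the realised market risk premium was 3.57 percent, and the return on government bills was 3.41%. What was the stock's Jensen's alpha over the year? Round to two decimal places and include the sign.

Realised HPR = (P1 + D1 − P0) / P0 = (194.46 + 3.89 − 191.53) / 191.53 = 6.82 / 191.53 = 3.5608%
CAPM required = R_f + β·MRP = 3.41% + 0.88 × 3.57% = 6.5516%
α = realised − required = 3.5608% − 6.5516% = -2.99%

-2.99%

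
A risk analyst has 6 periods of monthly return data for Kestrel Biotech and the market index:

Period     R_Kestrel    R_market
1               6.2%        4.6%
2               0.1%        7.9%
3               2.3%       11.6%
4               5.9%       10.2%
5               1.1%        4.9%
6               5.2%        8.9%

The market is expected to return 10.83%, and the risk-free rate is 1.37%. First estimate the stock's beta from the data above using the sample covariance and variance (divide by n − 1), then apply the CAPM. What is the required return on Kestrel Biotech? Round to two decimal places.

1.63%

Mean R_i = (6.2 + 0.1 + 2.3 + 5.9 + 1.1 + 5.2) / 6 = 3.4667%
Mean R_m = (4.6 + 7.9 + 11.6 + 10.2 + 4.9 + 8.9) / 6 = 8.0167%
Σ(R_i − R̄_i)(R_m − R̄_m) = 1.0933  ⇒  Cov = 1.0933 / 5 = 0.2187
Σ(R_m − R̄_m)² = 39.7883  ⇒  Var(R_m) = 39.7883 / 5 = 7.9577
β = Cov / Var(R_m) = 0.2187 / 7.9577 = 0.0275
MRP = 10.83% − 1.37% = 9.46%
E(R) = R_f + β × MRP = 1.37% + 0.0275 × 9.46% = 1.63%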